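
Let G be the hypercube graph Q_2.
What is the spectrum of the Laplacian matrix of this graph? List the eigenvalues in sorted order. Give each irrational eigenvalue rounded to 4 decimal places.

The graph has 4 vertices and degree multiset [2, 2, 2, 2]; D is the diagonal matrix of degrees and L = D - A. Since every row of L sums to 0, the all-ones vector is in the kernel and 0 is an eigenvalue. By the matrix-tree theorem the graph has (1/4) * product of the nonzero eigenvalues = 4 spanning trees. There is one zero in the spectrum, matching the 1 component.

[0, 2, 2, 4]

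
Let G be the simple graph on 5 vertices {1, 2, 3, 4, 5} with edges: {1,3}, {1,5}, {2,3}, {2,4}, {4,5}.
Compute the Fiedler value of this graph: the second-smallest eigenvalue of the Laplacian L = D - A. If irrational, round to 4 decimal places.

1.3820

Reading degrees in the order [1, 2, 3, 4, 5] gives [2, 2, 2, 2, 2]; set D = diag(2, 2, 2, 2, 2) and form L = D - A. Computing the eigenvalues of L and sorting gives [0, 1.3820, 1.3820, 3.6180, 3.6180]. The Fiedler value lambda_2 = 1.3820 is strictly positive, so the graph is connected. The eigenvalues sum to 10, which equals trace(L) = 2|E|.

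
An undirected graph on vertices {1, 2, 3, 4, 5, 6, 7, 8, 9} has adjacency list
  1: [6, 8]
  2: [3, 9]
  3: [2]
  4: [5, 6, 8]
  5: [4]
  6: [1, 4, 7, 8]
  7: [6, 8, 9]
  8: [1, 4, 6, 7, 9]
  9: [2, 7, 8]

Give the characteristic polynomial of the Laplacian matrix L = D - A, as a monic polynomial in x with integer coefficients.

x^9 - 24x^8 + 237x^7 - 1246x^6 + 3767x^5 - 6586x^4 + 6324x^3 - 2918x^2 + 468x

Each diagonal entry of L is the vertex degree and each off-diagonal entry is -1 where an edge is present, 0 otherwise; in the order [1, 2, 3, 4, 5, 6, 7, 8, 9] the diagonal is [2, 2, 1, 3, 1, 4, 3, 5, 3]. L has integer entries, so p(x) = det(xI - L) has integer coefficients. Expanding the determinant yields x^9 - 24x^8 + 237x^7 - 1246x^6 + 3767x^5 - 6586x^4 + 6324x^3 - 2918x^2 + 468x. Since p(0) = det(-L) = 0, x divides p(x). The eigenvalues sum to 24, which equals trace(L) = 2|E|.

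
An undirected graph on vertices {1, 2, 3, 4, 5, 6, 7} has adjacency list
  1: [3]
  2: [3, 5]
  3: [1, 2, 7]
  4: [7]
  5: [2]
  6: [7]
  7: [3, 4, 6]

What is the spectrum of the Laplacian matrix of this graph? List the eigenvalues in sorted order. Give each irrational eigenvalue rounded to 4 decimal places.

[0, 0.3217, 0.6802, 1, 2.1397, 3.2297, 4.6287]

With the vertex order [1, 2, 3, 4, 5, 6, 7], the degrees are [1, 2, 3, 1, 1, 1, 3], giving D = diag(1, 2, 3, 1, 1, 1, 3) and L = D - A. L is symmetric positive semidefinite, so every eigenvalue is real and nonnegative. The single zero eigenvalue shows the graph is connected. There is one zero in the spectrum, matching the 1 component. By the matrix-tree theorem the graph has (1/7) * product of the nonzero eigenvalues = 1 spanning tree.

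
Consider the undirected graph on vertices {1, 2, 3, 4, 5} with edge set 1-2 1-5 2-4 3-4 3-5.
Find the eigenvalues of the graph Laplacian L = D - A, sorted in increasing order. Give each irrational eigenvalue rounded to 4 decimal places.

Reading degrees in the order [1, 2, 3, 4, 5] gives [2, 2, 2, 2, 2]; set D = diag(2, 2, 2, 2, 2) and form L = D - A. Since every row of L sums to 0, the all-ones vector is in the kernel and 0 is an eigenvalue.

[0, 1.3820, 1.3820, 3.6180, 3.6180]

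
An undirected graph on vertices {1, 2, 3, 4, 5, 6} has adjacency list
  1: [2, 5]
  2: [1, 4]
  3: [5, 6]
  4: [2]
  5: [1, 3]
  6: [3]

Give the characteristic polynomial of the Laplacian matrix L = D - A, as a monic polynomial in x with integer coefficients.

x^6 - 10x^5 + 36x^4 - 56x^3 + 35x^2 - 6x

Reading degrees in the order [1, 2, 3, 4, 5, 6] gives [2, 2, 2, 1, 2, 1]; set D = diag(2, 2, 2, 1, 2, 1) and form L = D - A. Computing det(xI - L) by cofactor expansion (or equivalently via sum-over-permutations) gives x^6 - 10x^5 + 36x^4 - 56x^3 + 35x^2 - 6x. The constant term is 0 because L is singular (the all-ones vector lies in its kernel).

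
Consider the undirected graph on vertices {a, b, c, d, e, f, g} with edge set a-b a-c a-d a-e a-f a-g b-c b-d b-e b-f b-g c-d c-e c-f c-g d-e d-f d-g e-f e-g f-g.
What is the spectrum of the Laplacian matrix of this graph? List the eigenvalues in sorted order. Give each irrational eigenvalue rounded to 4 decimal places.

[0, 7, 7, 7, 7, 7, 7]

Reading degrees in the order [a, b, c, d, e, f, g] gives [6, 6, 6, 6, 6, 6, 6]; set D = diag(6, 6, 6, 6, 6, 6, 6) and form L = D - A. Since every row of L sums to 0, the all-ones vector is in the kernel and 0 is an eigenvalue. The single zero eigenvalue shows the graph is connected.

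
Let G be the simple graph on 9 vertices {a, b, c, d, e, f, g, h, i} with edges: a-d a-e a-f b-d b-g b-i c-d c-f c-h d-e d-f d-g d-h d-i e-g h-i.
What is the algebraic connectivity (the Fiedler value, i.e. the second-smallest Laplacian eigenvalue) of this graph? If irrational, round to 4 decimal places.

1.5858

With the vertex order [a, b, c, d, e, f, g, h, i], the degrees are [3, 3, 3, 8, 3, 3, 3, 3, 3], giving D = diag(3, 3, 3, 8, 3, 3, 3, 3, 3) and L = D - A. Computing the eigenvalues of L and sorting gives [0, 1.5858, 1.5858, 3, 3, 4.4142, 4.4142, 5, 9]. The Fiedler value lambda_2 = 1.5858 is strictly positive, so the graph is connected.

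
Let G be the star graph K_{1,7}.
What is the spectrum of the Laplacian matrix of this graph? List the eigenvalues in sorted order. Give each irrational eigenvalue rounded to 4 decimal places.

The graph has 8 vertices and degree multiset [7, 1, 1, 1, 1, 1, 1, 1]; D is the diagonal matrix of degrees and L = D - A. Since every row of L sums to 0, the all-ones vector is in the kernel and 0 is an eigenvalue. There is one zero in the spectrum, matching the 1 component.

[0, 1, 1, 1, 1, 1, 1, 8]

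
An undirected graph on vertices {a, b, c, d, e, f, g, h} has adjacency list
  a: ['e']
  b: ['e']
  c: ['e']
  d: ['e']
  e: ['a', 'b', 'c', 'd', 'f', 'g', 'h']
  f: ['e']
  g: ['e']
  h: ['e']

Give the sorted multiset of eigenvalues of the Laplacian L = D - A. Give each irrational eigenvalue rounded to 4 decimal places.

Each diagonal entry of L is the vertex degree and each off-diagonal entry is -1 where an edge is present, 0 otherwise; in the order [a, b, c, d, e, f, g, h] the diagonal is [1, 1, 1, 1, 7, 1, 1, 1]. Since every row of L sums to 0, the all-ones vector is in the kernel and 0 is an eigenvalue. The single zero eigenvalue shows the graph is connected. The eigenvalues sum to 14, which equals trace(L) = 2|E|.

[0, 1, 1, 1, 1, 1, 1, 8]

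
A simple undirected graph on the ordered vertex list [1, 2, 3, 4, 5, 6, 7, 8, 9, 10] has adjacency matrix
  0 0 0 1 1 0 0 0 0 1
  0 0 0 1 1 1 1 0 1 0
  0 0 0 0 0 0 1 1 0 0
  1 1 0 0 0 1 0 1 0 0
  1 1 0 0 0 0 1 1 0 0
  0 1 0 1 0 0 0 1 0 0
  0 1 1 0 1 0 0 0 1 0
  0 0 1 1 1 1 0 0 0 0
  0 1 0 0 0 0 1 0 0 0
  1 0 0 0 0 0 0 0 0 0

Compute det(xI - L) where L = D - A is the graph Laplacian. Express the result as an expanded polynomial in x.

x^10 - 32x^9 + 438x^8 - 3352x^7 + 15727x^6 - 46618x^5 + 86606x^4 - 96216x^3 + 57120x^2 - 13430x

Reading degrees in the order [1, 2, 3, 4, 5, 6, 7, 8, 9, 10] gives [3, 5, 2, 4, 4, 3, 4, 4, 2, 1]; set D = diag(3, 5, 2, 4, 4, 3, 4, 4, 2, 1) and form L = D - A. L has integer entries, so p(x) = det(xI - L) has integer coefficients. Expanding the determinant yields x^10 - 32x^9 + 438x^8 - 3352x^7 + 15727x^6 - 46618x^5 + 86606x^4 - 96216x^3 + 57120x^2 - 13430x. The constant term is 0 because L is singular (the all-ones vector lies in its kernel). By the matrix-tree theorem the graph has (1/10) * product of the nonzero eigenvalues = 1343 spanning trees. The largest eigenvalue, 6.7943, is at most the vertex count 10.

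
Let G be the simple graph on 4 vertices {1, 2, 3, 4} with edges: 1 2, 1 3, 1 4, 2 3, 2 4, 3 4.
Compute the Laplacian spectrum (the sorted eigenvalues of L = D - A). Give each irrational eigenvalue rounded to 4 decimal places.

Each diagonal entry of L is the vertex degree and each off-diagonal entry is -1 where an edge is present, 0 otherwise; in the order [1, 2, 3, 4] the diagonal is [3, 3, 3, 3]. Since every row of L sums to 0, the all-ones vector is in the kernel and 0 is an eigenvalue. The eigenvalues sum to 12, which equals trace(L) = 2|E|.

[0, 4, 4, 4]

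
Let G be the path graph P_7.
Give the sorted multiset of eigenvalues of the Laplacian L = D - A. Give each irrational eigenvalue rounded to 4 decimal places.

[0, 0.1981, 0.7530, 1.5550, 2.4450, 3.2470, 3.8019]

The graph has 7 vertices and degree multiset [2, 2, 2, 2, 2, 1, 1]; D is the diagonal matrix of degrees and L = D - A. Diagonalising L (or applying a numerical eigensolver to the 7x7 matrix) gives the spectrum above. The single zero eigenvalue shows the graph is connected. The eigenvalues sum to 12, which equals trace(L) = 2|E|. By the matrix-tree theorem the graph has (1/7) * product of the nonzero eigenvalues = 1 spanning tree.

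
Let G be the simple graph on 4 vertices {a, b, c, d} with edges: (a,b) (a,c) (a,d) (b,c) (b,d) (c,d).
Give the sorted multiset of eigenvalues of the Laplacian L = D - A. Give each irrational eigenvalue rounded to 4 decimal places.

Each diagonal entry of L is the vertex degree and each off-diagonal entry is -1 where an edge is present, 0 otherwise; in the order [a, b, c, d] the diagonal is [3, 3, 3, 3]. The multiplicity of 0 as a Laplacian eigenvalue equals the number of connected components. By the matrix-tree theorem the graph has (1/4) * product of the nonzero eigenvalues = 16 spanning trees.

[0, 4, 4, 4]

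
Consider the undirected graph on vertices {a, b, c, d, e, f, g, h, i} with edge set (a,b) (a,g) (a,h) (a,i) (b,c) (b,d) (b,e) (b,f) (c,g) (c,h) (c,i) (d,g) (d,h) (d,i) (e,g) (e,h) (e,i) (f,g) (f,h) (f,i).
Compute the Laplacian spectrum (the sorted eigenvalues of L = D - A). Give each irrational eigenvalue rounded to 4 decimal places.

[0, 4, 4, 4, 4, 5, 5, 5, 9]

With the vertex order [a, b, c, d, e, f, g, h, i], the degrees are [4, 5, 4, 4, 4, 4, 5, 5, 5], giving D = diag(4, 5, 4, 4, 4, 4, 5, 5, 5) and L = D - A. Since every row of L sums to 0, the all-ones vector is in the kernel and 0 is an eigenvalue. The single zero eigenvalue shows the graph is connected. The largest eigenvalue, 9, is at most the vertex count 9. The eigenvalues sum to 40, which equals trace(L) = 2|E|.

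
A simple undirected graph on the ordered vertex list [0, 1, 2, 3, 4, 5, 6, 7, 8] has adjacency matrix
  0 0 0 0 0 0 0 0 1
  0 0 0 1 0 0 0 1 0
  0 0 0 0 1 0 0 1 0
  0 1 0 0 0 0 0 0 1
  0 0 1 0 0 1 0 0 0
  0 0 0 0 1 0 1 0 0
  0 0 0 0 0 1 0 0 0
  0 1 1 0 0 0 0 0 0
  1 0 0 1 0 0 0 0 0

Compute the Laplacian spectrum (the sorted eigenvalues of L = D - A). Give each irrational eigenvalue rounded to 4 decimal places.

Reading degrees in the order [0, 1, 2, 3, 4, 5, 6, 7, 8] gives [1, 2, 2, 2, 2, 2, 1, 2, 2]; set D = diag(1, 2, 2, 2, 2, 2, 1, 2, 2) and form L = D - A. L is symmetric positive semidefinite, so every eigenvalue is real and nonnegative. The single zero eigenvalue shows the graph is connected. There is one zero in the spectrum, matching the 1 component. The largest eigenvalue, 3.8794, is at most the vertex count 9.

[0, 0.1206, 0.4679, 1, 1.6527, 2.3473, 3, 3.5321, 3.8794]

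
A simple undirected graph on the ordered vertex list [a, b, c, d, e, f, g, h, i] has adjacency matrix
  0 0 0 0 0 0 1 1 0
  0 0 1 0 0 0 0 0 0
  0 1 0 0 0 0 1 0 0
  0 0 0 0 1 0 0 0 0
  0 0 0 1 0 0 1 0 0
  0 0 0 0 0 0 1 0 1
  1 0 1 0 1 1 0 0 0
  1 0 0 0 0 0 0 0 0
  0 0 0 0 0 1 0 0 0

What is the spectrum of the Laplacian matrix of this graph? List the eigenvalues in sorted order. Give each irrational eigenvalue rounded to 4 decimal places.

Reading degrees in the order [a, b, c, d, e, f, g, h, i] gives [2, 1, 2, 1, 2, 2, 4, 1, 1]; set D = diag(2, 1, 2, 1, 2, 2, 4, 1, 1) and form L = D - A. Diagonalising L (or applying a numerical eigensolver to the 9x9 matrix) gives the spectrum above. The largest eigenvalue, 5.3028, is at most the vertex count 9.

[0, 0.3820, 0.3820, 0.3820, 1.6972, 2.6180, 2.6180, 2.6180, 5.3028]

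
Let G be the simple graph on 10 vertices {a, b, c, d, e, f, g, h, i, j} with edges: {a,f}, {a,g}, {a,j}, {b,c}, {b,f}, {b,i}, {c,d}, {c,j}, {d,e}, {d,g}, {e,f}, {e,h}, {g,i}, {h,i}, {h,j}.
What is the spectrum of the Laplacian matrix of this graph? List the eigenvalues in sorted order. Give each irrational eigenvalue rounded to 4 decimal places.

With the vertex order [a, b, c, d, e, f, g, h, i, j], the degrees are [3, 3, 3, 3, 3, 3, 3, 3, 3, 3], giving D = diag(3, 3, 3, 3, 3, 3, 3, 3, 3, 3) and L = D - A. The multiplicity of 0 as a Laplacian eigenvalue equals the number of connected components. The single zero eigenvalue shows the graph is connected. There is one zero in the spectrum, matching the 1 component.

[0, 2, 2, 2, 2, 2, 5, 5, 5, 5]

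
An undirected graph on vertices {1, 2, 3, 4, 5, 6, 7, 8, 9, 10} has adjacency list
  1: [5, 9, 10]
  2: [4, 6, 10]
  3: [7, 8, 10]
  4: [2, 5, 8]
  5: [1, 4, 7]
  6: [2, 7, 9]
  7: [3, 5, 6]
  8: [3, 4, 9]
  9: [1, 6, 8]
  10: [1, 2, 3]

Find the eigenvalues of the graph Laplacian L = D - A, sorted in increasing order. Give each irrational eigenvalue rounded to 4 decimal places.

[0, 2, 2, 2, 2, 2, 5, 5, 5, 5]

Each diagonal entry of L is the vertex degree and each off-diagonal entry is -1 where an edge is present, 0 otherwise; in the order [1, 2, 3, 4, 5, 6, 7, 8, 9, 10] the diagonal is [3, 3, 3, 3, 3, 3, 3, 3, 3, 3]. L is symmetric positive semidefinite, so every eigenvalue is real and nonnegative. The single zero eigenvalue shows the graph is connected. The largest eigenvalue, 5, is at most the vertex count 10. By the matrix-tree theorem the graph has (1/10) * product of the nonzero eigenvalues = 2000 spanning trees.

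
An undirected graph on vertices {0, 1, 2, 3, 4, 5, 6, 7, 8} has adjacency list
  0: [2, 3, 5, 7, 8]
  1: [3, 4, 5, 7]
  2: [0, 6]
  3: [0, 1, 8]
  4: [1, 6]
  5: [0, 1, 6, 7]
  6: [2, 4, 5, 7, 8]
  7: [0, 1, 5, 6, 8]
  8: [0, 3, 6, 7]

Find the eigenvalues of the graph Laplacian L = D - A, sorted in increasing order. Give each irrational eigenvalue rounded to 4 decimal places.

[0, 1.6137, 1.9042, 2.9519, 3.6148, 5.0313, 5.3888, 6.2115, 7.2838]

Each diagonal entry of L is the vertex degree and each off-diagonal entry is -1 where an edge is present, 0 otherwise; in the order [0, 1, 2, 3, 4, 5, 6, 7, 8] the diagonal is [5, 4, 2, 3, 2, 4, 5, 5, 4]. Since every row of L sums to 0, the all-ones vector is in the kernel and 0 is an eigenvalue. The single zero eigenvalue shows the graph is connected. There is one zero in the spectrum, matching the 1 component. The largest eigenvalue, 7.2838, is at most the vertex count 9.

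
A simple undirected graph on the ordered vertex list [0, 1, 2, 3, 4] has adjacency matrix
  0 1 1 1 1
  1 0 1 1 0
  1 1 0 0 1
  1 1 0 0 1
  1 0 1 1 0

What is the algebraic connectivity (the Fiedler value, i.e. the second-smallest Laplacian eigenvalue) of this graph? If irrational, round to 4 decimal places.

Each diagonal entry of L is the vertex degree and each off-diagonal entry is -1 where an edge is present, 0 otherwise; in the order [0, 1, 2, 3, 4] the diagonal is [4, 3, 3, 3, 3]. The smallest Laplacian eigenvalue is always 0. The next one, lambda_2 = 3, measures how hard the graph is to disconnect: larger values mean better connectivity. The eigenvalues sum to 16, which equals trace(L) = 2|E|.

3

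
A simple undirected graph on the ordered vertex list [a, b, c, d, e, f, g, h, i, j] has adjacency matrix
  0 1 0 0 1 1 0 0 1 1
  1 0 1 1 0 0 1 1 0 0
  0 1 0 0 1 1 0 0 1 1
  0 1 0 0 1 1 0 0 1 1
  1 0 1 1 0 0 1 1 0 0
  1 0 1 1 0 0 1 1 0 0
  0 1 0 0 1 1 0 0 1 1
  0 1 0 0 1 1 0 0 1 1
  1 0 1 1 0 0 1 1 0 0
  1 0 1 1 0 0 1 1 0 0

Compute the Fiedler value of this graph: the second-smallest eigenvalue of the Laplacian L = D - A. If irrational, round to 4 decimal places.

With the vertex order [a, b, c, d, e, f, g, h, i, j], the degrees are [5, 5, 5, 5, 5, 5, 5, 5, 5, 5], giving D = diag(5, 5, 5, 5, 5, 5, 5, 5, 5, 5) and L = D - A. Computing the eigenvalues of L and sorting gives [0, 5, 5, 5, 5, 5, 5, 5, 5, 10]. The Fiedler value lambda_2 = 5 is strictly positive, so the graph is connected. The largest eigenvalue, 10, is at most the vertex count 10. The eigenvalues sum to 50, which equals trace(L) = 2|E|.

5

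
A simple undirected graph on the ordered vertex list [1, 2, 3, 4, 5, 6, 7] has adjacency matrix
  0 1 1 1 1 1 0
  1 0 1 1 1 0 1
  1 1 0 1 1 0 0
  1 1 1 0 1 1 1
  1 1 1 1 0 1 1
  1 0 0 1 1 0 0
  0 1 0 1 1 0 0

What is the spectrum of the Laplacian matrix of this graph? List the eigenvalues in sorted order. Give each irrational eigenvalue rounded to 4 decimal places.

With the vertex order [1, 2, 3, 4, 5, 6, 7], the degrees are [5, 5, 4, 6, 6, 3, 3], giving D = diag(5, 5, 4, 6, 6, 3, 3) and L = D - A. The multiplicity of 0 as a Laplacian eigenvalue equals the number of connected components. The largest eigenvalue, 7, is at most the vertex count 7.

[0, 2.6972, 3.3820, 5.6180, 6.3028, 7, 7]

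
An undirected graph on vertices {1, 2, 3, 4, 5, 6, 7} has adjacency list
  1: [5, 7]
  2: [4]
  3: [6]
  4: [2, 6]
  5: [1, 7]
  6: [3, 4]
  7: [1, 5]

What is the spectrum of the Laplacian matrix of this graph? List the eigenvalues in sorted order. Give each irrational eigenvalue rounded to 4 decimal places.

Each diagonal entry of L is the vertex degree and each off-diagonal entry is -1 where an edge is present, 0 otherwise; in the order [1, 2, 3, 4, 5, 6, 7] the diagonal is [2, 1, 1, 2, 2, 2, 2]. Diagonalising L (or applying a numerical eigensolver to the 7x7 matrix) gives the spectrum above. The 2 zero eigenvalues correspond to the 2 connected components. The eigenvalues sum to 12, which equals trace(L) = 2|E|. There are 2 zeros in the spectrum, matching the 2 components.

[0, 0, 0.5858, 2, 3, 3, 3.4142]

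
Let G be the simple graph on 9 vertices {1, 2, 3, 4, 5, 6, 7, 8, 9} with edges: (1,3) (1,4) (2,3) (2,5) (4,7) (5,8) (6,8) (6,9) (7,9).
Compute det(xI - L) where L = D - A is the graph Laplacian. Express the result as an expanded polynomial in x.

x^9 - 18x^8 + 135x^7 - 546x^6 + 1287x^5 - 1782x^4 + 1386x^3 - 540x^2 + 81x

Each diagonal entry of L is the vertex degree and each off-diagonal entry is -1 where an edge is present, 0 otherwise; in the order [1, 2, 3, 4, 5, 6, 7, 8, 9] the diagonal is [2, 2, 2, 2, 2, 2, 2, 2, 2]. Computing det(xI - L) by cofactor expansion (or equivalently via sum-over-permutations) gives x^9 - 18x^8 + 135x^7 - 546x^6 + 1287x^5 - 1782x^4 + 1386x^3 - 540x^2 + 81x. The coefficient of x^8 equals -trace(L) = -18, matching the sum of degrees. The largest eigenvalue, 3.8794, is at most the vertex count 9.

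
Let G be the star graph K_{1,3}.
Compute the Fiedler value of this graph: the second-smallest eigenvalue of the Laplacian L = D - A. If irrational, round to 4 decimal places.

The graph has 4 vertices and degree multiset [3, 1, 1, 1]; D is the diagonal matrix of degrees and L = D - A. The smallest Laplacian eigenvalue is always 0. The next one, lambda_2 = 1, measures how hard the graph is to disconnect: larger values mean better connectivity.

1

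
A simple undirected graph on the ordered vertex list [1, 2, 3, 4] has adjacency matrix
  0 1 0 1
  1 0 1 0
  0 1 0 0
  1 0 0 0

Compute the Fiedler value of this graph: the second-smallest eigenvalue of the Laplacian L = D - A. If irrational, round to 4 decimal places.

0.5858

Each diagonal entry of L is the vertex degree and each off-diagonal entry is -1 where an edge is present, 0 otherwise; in the order [1, 2, 3, 4] the diagonal is [2, 2, 1, 1]. Computing the eigenvalues of L and sorting gives [0, 0.5858, 2, 3.4142]. The Fiedler value lambda_2 = 0.5858 is strictly positive, so the graph is connected. By the matrix-tree theorem the graph has (1/4) * product of the nonzero eigenvalues = 1 spanning tree. There is one zero in the spectrum, matching the 1 component.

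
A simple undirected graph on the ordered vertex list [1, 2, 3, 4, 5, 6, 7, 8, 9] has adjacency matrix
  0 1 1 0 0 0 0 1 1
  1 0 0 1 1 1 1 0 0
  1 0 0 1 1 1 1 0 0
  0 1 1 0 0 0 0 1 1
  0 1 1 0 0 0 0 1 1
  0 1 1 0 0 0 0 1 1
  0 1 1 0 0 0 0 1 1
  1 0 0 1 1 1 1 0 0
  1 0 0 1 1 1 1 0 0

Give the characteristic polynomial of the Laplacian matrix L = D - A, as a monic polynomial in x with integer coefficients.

x^9 - 40x^8 + 690x^7 - 6720x^6 + 40485x^5 - 154704x^4 + 366560x^3 - 492800x^2 + 288000x

Each diagonal entry of L is the vertex degree and each off-diagonal entry is -1 where an edge is present, 0 otherwise; in the order [1, 2, 3, 4, 5, 6, 7, 8, 9] the diagonal is [4, 5, 5, 4, 4, 4, 4, 5, 5]. L has integer entries, so p(x) = det(xI - L) has integer coefficients. Expanding the determinant yields x^9 - 40x^8 + 690x^7 - 6720x^6 + 40485x^5 - 154704x^4 + 366560x^3 - 492800x^2 + 288000x. Since p(0) = det(-L) = 0, x divides p(x).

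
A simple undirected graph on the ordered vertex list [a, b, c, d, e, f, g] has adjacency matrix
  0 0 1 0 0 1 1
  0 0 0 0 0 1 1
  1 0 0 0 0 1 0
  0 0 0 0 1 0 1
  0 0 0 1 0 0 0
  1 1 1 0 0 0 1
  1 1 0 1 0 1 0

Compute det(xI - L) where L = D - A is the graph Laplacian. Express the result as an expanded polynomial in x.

Each diagonal entry of L is the vertex degree and each off-diagonal entry is -1 where an edge is present, 0 otherwise; in the order [a, b, c, d, e, f, g] the diagonal is [3, 2, 2, 2, 1, 4, 4]. Computing det(xI - L) by cofactor expansion (or equivalently via sum-over-permutations) gives x^7 - 18x^6 + 126x^5 - 432x^4 + 747x^3 - 590x^2 + 147x. Since p(0) = det(-L) = 0, x divides p(x).

x^7 - 18x^6 + 126x^5 - 432x^4 + 747x^3 - 590x^2 + 147x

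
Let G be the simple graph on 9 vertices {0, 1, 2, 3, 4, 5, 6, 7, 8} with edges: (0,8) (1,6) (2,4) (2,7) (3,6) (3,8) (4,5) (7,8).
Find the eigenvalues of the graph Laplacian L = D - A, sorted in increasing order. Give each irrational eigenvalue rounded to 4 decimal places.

[0, 0.1506, 0.4266, 1, 1.4229, 2.1724, 3, 3.4576, 4.3699]

Reading degrees in the order [0, 1, 2, 3, 4, 5, 6, 7, 8] gives [1, 1, 2, 2, 2, 1, 2, 2, 3]; set D = diag(1, 1, 2, 2, 2, 1, 2, 2, 3) and form L = D - A. The multiplicity of 0 as a Laplacian eigenvalue equals the number of connected components. The single zero eigenvalue shows the graph is connected.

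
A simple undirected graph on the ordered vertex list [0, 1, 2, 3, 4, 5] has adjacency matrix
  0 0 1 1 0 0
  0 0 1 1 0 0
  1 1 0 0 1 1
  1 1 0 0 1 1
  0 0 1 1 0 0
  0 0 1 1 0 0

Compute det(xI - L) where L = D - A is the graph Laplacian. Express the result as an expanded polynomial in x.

x^6 - 16x^5 + 96x^4 - 272x^3 + 368x^2 - 192x

Reading degrees in the order [0, 1, 2, 3, 4, 5] gives [2, 2, 4, 4, 2, 2]; set D = diag(2, 2, 4, 4, 2, 2) and form L = D - A. The eigenvalues of L are [0, 2, 2, 2, 4, 6]; the characteristic polynomial is the product of (x - lambda_i), which multiplies out to x^6 - 16x^5 + 96x^4 - 272x^3 + 368x^2 - 192x. Since p(0) = det(-L) = 0, x divides p(x). The largest eigenvalue, 6, is at most the vertex count 6.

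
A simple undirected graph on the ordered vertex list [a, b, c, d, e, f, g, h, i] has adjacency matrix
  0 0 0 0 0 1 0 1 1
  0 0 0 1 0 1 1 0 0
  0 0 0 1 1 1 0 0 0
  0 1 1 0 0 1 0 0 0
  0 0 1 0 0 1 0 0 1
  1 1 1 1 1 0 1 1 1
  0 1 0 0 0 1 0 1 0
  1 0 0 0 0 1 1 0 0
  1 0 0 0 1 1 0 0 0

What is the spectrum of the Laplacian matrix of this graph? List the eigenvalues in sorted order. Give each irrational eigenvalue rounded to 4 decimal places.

[0, 1.5858, 1.5858, 3, 3, 4.4142, 4.4142, 5, 9]

Each diagonal entry of L is the vertex degree and each off-diagonal entry is -1 where an edge is present, 0 otherwise; in the order [a, b, c, d, e, f, g, h, i] the diagonal is [3, 3, 3, 3, 3, 8, 3, 3, 3]. L is symmetric positive semidefinite, so every eigenvalue is real and nonnegative. The largest eigenvalue, 9, is at most the vertex count 9. By the matrix-tree theorem the graph has (1/9) * product of the nonzero eigenvalues = 2205 spanning trees.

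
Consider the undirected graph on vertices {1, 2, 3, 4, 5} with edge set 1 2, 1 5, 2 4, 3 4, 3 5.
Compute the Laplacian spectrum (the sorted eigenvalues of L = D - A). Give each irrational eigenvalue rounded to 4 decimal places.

[0, 1.3820, 1.3820, 3.6180, 3.6180]

With the vertex order [1, 2, 3, 4, 5], the degrees are [2, 2, 2, 2, 2], giving D = diag(2, 2, 2, 2, 2) and L = D - A. Diagonalising L (or applying a numerical eigensolver to the 5x5 matrix) gives the spectrum above. The single zero eigenvalue shows the graph is connected.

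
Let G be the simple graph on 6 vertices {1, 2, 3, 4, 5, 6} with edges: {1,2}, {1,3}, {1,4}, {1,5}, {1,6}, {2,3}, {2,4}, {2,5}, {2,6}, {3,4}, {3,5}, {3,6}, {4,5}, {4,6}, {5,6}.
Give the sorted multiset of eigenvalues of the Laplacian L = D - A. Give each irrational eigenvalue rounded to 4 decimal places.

[0, 6, 6, 6, 6, 6]

Reading degrees in the order [1, 2, 3, 4, 5, 6] gives [5, 5, 5, 5, 5, 5]; set D = diag(5, 5, 5, 5, 5, 5) and form L = D - A. L is symmetric positive semidefinite, so every eigenvalue is real and nonnegative. The eigenvalues sum to 30, which equals trace(L) = 2|E|. There is one zero in the spectrum, matching the 1 component.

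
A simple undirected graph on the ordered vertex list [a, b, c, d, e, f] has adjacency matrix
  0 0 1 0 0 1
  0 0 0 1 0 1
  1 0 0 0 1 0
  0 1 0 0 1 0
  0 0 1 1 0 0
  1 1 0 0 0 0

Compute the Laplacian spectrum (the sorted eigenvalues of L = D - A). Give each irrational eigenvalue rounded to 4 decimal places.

[0, 1, 1, 3, 3, 4]

Reading degrees in the order [a, b, c, d, e, f] gives [2, 2, 2, 2, 2, 2]; set D = diag(2, 2, 2, 2, 2, 2) and form L = D - A. L is symmetric positive semidefinite, so every eigenvalue is real and nonnegative. The single zero eigenvalue shows the graph is connected. There is one zero in the spectrum, matching the 1 component. The eigenvalues sum to 12, which equals trace(L) = 2|E|.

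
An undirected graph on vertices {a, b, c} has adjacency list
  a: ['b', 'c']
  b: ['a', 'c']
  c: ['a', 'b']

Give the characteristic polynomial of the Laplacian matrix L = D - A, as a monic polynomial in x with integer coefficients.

Each diagonal entry of L is the vertex degree and each off-diagonal entry is -1 where an edge is present, 0 otherwise; in the order [a, b, c] the diagonal is [2, 2, 2]. Computing det(xI - L) by cofactor expansion (or equivalently via sum-over-permutations) gives x^3 - 6x^2 + 9x. Since p(0) = det(-L) = 0, x divides p(x). There is one zero in the spectrum, matching the 1 component.

x^3 - 6x^2 + 9x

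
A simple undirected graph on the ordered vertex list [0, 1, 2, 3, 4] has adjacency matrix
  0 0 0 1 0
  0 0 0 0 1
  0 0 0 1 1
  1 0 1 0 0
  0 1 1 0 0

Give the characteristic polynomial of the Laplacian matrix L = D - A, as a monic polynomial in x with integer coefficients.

x^5 - 8x^4 + 21x^3 - 20x^2 + 5x

Each diagonal entry of L is the vertex degree and each off-diagonal entry is -1 where an edge is present, 0 otherwise; in the order [0, 1, 2, 3, 4] the diagonal is [1, 1, 2, 2, 2]. L has integer entries, so p(x) = det(xI - L) has integer coefficients. Expanding the determinant yields x^5 - 8x^4 + 21x^3 - 20x^2 + 5x. Since p(0) = det(-L) = 0, x divides p(x). The eigenvalues sum to 8, which equals trace(L) = 2|E|.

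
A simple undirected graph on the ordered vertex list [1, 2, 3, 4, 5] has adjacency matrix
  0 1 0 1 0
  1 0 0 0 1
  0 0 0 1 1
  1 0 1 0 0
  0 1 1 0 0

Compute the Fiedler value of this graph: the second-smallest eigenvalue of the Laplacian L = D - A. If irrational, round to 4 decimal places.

1.3820

Reading degrees in the order [1, 2, 3, 4, 5] gives [2, 2, 2, 2, 2]; set D = diag(2, 2, 2, 2, 2) and form L = D - A. The sorted Laplacian eigenvalues are [0, 1.3820, 1.3820, 3.6180, 3.6180]; the algebraic connectivity is the second entry, 1.3820.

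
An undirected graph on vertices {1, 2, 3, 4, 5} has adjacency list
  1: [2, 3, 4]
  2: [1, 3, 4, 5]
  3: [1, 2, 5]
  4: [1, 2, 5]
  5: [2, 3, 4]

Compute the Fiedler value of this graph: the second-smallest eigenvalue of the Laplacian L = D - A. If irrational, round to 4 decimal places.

3

With the vertex order [1, 2, 3, 4, 5], the degrees are [3, 4, 3, 3, 3], giving D = diag(3, 4, 3, 3, 3) and L = D - A. The smallest Laplacian eigenvalue is always 0. The next one, lambda_2 = 3, measures how hard the graph is to disconnect: larger values mean better connectivity. By the matrix-tree theorem the graph has (1/5) * product of the nonzero eigenvalues = 45 spanning trees.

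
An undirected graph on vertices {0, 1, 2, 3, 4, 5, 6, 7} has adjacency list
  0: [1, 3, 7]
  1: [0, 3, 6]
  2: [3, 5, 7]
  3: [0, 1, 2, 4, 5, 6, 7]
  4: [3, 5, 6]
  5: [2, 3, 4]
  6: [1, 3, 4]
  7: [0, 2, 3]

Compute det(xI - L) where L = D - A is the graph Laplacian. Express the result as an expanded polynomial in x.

x^8 - 28x^7 + 322x^6 - 1974x^5 + 6965x^4 - 14126x^3 + 15225x^2 - 6728x

With the vertex order [0, 1, 2, 3, 4, 5, 6, 7], the degrees are [3, 3, 3, 7, 3, 3, 3, 3], giving D = diag(3, 3, 3, 7, 3, 3, 3, 3) and L = D - A. Computing det(xI - L) by cofactor expansion (or equivalently via sum-over-permutations) gives x^8 - 28x^7 + 322x^6 - 1974x^5 + 6965x^4 - 14126x^3 + 15225x^2 - 6728x. The constant term is 0 because L is singular (the all-ones vector lies in its kernel). There is one zero in the spectrum, matching the 1 component. The eigenvalues sum to 28, which equals trace(L) = 2|E|.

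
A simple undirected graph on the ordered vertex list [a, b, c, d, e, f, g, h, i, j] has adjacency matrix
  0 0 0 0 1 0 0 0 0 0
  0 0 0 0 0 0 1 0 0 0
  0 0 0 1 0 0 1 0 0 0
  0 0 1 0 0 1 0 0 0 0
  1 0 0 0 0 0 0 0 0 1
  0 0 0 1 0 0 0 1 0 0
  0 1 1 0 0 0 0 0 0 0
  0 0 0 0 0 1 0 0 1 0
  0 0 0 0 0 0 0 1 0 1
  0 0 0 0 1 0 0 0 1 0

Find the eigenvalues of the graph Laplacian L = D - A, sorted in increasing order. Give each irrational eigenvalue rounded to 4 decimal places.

Reading degrees in the order [a, b, c, d, e, f, g, h, i, j] gives [1, 1, 2, 2, 2, 2, 2, 2, 2, 2]; set D = diag(1, 1, 2, 2, 2, 2, 2, 2, 2, 2) and form L = D - A. The multiplicity of 0 as a Laplacian eigenvalue equals the number of connected components. The single zero eigenvalue shows the graph is connected. The eigenvalues sum to 18, which equals trace(L) = 2|E|.

[0, 0.0979, 0.3820, 0.8244, 1.3820, 2, 2.6180, 3.1756, 3.6180, 3.9021]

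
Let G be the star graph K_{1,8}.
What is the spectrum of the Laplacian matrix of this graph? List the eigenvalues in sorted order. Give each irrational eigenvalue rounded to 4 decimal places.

The graph has 9 vertices and degree multiset [8, 1, 1, 1, 1, 1, 1, 1, 1]; D is the diagonal matrix of degrees and L = D - A. Diagonalising L (or applying a numerical eigensolver to the 9x9 matrix) gives the spectrum above. The eigenvalues sum to 16, which equals trace(L) = 2|E|. There is one zero in the spectrum, matching the 1 component.

[0, 1, 1, 1, 1, 1, 1, 1, 9]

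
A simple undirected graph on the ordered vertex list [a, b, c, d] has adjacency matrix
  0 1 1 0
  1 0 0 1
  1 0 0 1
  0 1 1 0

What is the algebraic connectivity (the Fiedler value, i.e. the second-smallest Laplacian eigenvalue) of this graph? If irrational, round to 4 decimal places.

With the vertex order [a, b, c, d], the degrees are [2, 2, 2, 2], giving D = diag(2, 2, 2, 2) and L = D - A. The sorted Laplacian eigenvalues are [0, 2, 2, 4]; the algebraic connectivity is the second entry, 2. There is one zero in the spectrum, matching the 1 component. By the matrix-tree theorem the graph has (1/4) * product of the nonzero eigenvalues = 4 spanning trees.

2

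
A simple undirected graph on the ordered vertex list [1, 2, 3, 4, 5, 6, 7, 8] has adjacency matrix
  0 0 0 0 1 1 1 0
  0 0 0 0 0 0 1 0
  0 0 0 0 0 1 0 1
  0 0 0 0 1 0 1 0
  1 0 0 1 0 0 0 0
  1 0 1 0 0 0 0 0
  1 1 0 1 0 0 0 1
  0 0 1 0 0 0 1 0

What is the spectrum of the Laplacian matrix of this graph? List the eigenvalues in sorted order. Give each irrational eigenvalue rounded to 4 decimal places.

Each diagonal entry of L is the vertex degree and each off-diagonal entry is -1 where an edge is present, 0 otherwise; in the order [1, 2, 3, 4, 5, 6, 7, 8] the diagonal is [3, 1, 2, 2, 2, 2, 4, 2]. L is symmetric positive semidefinite, so every eigenvalue is real and nonnegative. The largest eigenvalue, 5.4689, is at most the vertex count 8. By the matrix-tree theorem the graph has (1/8) * product of the nonzero eigenvalues = 19 spanning trees.

[0, 0.6942, 0.8596, 1.6031, 2.5988, 2.8430, 3.9325, 5.4689]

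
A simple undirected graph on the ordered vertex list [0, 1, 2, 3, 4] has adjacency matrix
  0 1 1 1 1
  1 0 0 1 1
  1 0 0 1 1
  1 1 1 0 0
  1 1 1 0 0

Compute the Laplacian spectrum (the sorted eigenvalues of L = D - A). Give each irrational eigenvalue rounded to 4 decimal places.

Each diagonal entry of L is the vertex degree and each off-diagonal entry is -1 where an edge is present, 0 otherwise; in the order [0, 1, 2, 3, 4] the diagonal is [4, 3, 3, 3, 3]. Since every row of L sums to 0, the all-ones vector is in the kernel and 0 is an eigenvalue. The single zero eigenvalue shows the graph is connected. The largest eigenvalue, 5, is at most the vertex count 5.

[0, 3, 3, 5, 5]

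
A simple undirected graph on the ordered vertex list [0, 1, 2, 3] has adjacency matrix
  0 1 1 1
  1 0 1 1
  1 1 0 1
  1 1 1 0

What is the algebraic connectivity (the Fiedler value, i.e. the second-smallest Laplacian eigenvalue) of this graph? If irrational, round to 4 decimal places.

With the vertex order [0, 1, 2, 3], the degrees are [3, 3, 3, 3], giving D = diag(3, 3, 3, 3) and L = D - A. The sorted Laplacian eigenvalues are [0, 4, 4, 4]; the algebraic connectivity is the second entry, 4. The eigenvalues sum to 12, which equals trace(L) = 2|E|.

4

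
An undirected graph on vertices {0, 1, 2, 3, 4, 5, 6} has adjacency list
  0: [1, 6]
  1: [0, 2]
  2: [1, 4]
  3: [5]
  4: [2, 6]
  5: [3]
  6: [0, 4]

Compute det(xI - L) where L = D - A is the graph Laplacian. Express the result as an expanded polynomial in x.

Reading degrees in the order [0, 1, 2, 3, 4, 5, 6] gives [2, 2, 2, 1, 2, 1, 2]; set D = diag(2, 2, 2, 1, 2, 1, 2) and form L = D - A. L has integer entries, so p(x) = det(xI - L) has integer coefficients. Expanding the determinant yields x^7 - 12x^6 + 55x^5 - 120x^4 + 125x^3 - 50x^2. Since p(0) = det(-L) = 0, x divides p(x). The eigenvalues sum to 12, which equals trace(L) = 2|E|. The largest eigenvalue, 3.6180, is at most the vertex count 7.

x^7 - 12x^6 + 55x^5 - 120x^4 + 125x^3 - 50x^2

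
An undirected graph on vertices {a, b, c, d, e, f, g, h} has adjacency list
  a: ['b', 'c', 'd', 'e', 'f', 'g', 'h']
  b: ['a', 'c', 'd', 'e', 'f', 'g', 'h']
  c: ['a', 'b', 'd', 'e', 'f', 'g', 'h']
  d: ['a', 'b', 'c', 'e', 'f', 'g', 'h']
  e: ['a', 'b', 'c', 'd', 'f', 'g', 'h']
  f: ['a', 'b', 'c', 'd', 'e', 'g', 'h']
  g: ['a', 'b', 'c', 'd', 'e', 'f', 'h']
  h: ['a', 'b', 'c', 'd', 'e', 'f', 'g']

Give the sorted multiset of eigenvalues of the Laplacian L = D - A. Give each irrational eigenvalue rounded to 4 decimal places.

[0, 8, 8, 8, 8, 8, 8, 8]

Each diagonal entry of L is the vertex degree and each off-diagonal entry is -1 where an edge is present, 0 otherwise; in the order [a, b, c, d, e, f, g, h] the diagonal is [7, 7, 7, 7, 7, 7, 7, 7]. Diagonalising L (or applying a numerical eigensolver to the 8x8 matrix) gives the spectrum above. The single zero eigenvalue shows the graph is connected.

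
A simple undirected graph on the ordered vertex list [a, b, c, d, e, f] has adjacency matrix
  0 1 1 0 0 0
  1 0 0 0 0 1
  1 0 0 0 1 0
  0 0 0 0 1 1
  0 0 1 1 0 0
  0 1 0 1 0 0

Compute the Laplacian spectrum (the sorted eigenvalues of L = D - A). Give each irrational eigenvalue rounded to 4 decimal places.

With the vertex order [a, b, c, d, e, f], the degrees are [2, 2, 2, 2, 2, 2], giving D = diag(2, 2, 2, 2, 2, 2) and L = D - A. Since every row of L sums to 0, the all-ones vector is in the kernel and 0 is an eigenvalue. The eigenvalues sum to 12, which equals trace(L) = 2|E|. There is one zero in the spectrum, matching the 1 component.

[0, 1, 1, 3, 3, 4]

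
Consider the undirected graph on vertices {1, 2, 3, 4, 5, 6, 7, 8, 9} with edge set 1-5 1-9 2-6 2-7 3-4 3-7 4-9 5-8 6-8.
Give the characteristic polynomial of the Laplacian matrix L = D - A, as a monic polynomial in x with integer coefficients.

Reading degrees in the order [1, 2, 3, 4, 5, 6, 7, 8, 9] gives [2, 2, 2, 2, 2, 2, 2, 2, 2]; set D = diag(2, 2, 2, 2, 2, 2, 2, 2, 2) and form L = D - A. L has integer entries, so p(x) = det(xI - L) has integer coefficients. Expanding the determinant yields x^9 - 18x^8 + 135x^7 - 546x^6 + 1287x^5 - 1782x^4 + 1386x^3 - 540x^2 + 81x. Since p(0) = det(-L) = 0, x divides p(x). The largest eigenvalue, 3.8794, is at most the vertex count 9.

x^9 - 18x^8 + 135x^7 - 546x^6 + 1287x^5 - 1782x^4 + 1386x^3 - 540x^2 + 81x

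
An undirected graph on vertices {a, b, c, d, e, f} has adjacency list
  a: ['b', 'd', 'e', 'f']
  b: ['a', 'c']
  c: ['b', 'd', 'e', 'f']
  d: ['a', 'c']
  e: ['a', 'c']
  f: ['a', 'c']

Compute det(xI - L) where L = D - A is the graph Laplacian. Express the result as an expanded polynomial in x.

With the vertex order [a, b, c, d, e, f], the degrees are [4, 2, 4, 2, 2, 2], giving D = diag(4, 2, 4, 2, 2, 2) and L = D - A. Computing det(xI - L) by cofactor expansion (or equivalently via sum-over-permutations) gives x^6 - 16x^5 + 96x^4 - 272x^3 + 368x^2 - 192x. The coefficient of x^5 equals -trace(L) = -16, matching the sum of degrees. The largest eigenvalue, 6, is at most the vertex count 6.

x^6 - 16x^5 + 96x^4 - 272x^3 + 368x^2 - 192x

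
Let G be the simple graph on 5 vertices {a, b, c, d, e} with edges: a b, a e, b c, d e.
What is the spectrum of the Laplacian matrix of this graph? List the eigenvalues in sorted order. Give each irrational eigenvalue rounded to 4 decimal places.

Each diagonal entry of L is the vertex degree and each off-diagonal entry is -1 where an edge is present, 0 otherwise; in the order [a, b, c, d, e] the diagonal is [2, 2, 1, 1, 2]. Diagonalising L (or applying a numerical eigensolver to the 5x5 matrix) gives the spectrum above. By the matrix-tree theorem the graph has (1/5) * product of the nonzero eigenvalues = 1 spanning tree.

[0, 0.3820, 1.3820, 2.6180, 3.6180]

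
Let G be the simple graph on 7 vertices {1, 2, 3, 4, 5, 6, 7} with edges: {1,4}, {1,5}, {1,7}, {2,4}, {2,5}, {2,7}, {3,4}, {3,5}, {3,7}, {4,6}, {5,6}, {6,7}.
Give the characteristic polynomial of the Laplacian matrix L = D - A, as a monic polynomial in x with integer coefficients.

Each diagonal entry of L is the vertex degree and each off-diagonal entry is -1 where an edge is present, 0 otherwise; in the order [1, 2, 3, 4, 5, 6, 7] the diagonal is [3, 3, 3, 4, 4, 3, 4]. L has integer entries, so p(x) = det(xI - L) has integer coefficients. Expanding the determinant yields x^7 - 24x^6 + 234x^5 - 1192x^4 + 3357x^3 - 4968x^2 + 3024x. The coefficient of x^6 equals -trace(L) = -24, matching the sum of degrees.

x^7 - 24x^6 + 234x^5 - 1192x^4 + 3357x^3 - 4968x^2 + 3024x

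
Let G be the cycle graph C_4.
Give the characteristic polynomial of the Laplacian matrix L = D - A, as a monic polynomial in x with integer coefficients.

The graph has 4 vertices and degree multiset [2, 2, 2, 2]; D is the diagonal matrix of degrees and L = D - A. Computing det(xI - L) by cofactor expansion (or equivalently via sum-over-permutations) gives x^4 - 8x^3 + 20x^2 - 16x. The constant term is 0 because L is singular (the all-ones vector lies in its kernel).

x^4 - 8x^3 + 20x^2 - 16x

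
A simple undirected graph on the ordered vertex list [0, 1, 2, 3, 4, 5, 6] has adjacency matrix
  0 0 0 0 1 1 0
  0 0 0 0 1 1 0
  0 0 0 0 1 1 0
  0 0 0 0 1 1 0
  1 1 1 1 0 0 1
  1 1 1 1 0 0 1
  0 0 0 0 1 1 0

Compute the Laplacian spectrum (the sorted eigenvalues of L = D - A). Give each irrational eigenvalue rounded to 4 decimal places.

Reading degrees in the order [0, 1, 2, 3, 4, 5, 6] gives [2, 2, 2, 2, 5, 5, 2]; set D = diag(2, 2, 2, 2, 5, 5, 2) and form L = D - A. L is symmetric positive semidefinite, so every eigenvalue is real and nonnegative. By the matrix-tree theorem the graph has (1/7) * product of the nonzero eigenvalues = 80 spanning trees.

[0, 2, 2, 2, 2, 5, 7]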